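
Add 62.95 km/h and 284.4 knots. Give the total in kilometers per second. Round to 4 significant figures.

0.1638 km/s

62.95 km/h = 0.0174861 km/s and 284.4 kn = 0.146308 km/s.
0.0174861 + 0.146308 ≈ 0.1638 km/s.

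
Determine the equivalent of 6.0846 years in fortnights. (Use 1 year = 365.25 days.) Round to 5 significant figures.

158.74 fortnights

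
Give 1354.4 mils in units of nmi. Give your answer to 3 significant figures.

1.86e-5 nautical miles

1 mil = 1.37149e-8 nautical miles.
1354.4 × 1.37149e-8 ≈ 1.86e-5 nmi.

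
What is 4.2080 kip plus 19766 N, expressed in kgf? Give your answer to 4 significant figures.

3924 kgf

4.2080 kip = 1908.72 kgf and 19766 N = 2015.57 kgf.
1908.72 + 2015.57 ≈ 3924 kgf.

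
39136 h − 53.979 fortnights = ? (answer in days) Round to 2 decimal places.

874.96 d

39136 h = 1630.67 d and 53.979 fortnight = 755.706 d.
1630.67 − 755.706 ≈ 874.96 d.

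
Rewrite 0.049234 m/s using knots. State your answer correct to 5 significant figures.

0.095703 kn

1 meter per second = 1.94384 kn.
So 0.049234 × 1.94384 ≈ 0.095703 kn.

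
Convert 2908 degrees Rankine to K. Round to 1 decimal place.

1615.6 K

°R = K × 9/5.
Applying the formula gives 1615.6 K.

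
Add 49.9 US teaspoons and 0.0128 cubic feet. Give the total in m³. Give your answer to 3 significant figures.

49.9 US tsp = 0.000245953 m³ and 0.0128 ft³ = 0.000362456 m³.
0.000245953 + 0.000362456 ≈ 0.000608 m³.

0.000608 cubic meters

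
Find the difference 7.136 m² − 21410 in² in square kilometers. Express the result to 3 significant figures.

7.136 m² = 7.13600e-6 km² and 21410 in² = 1.38129e-5 km².
7.13600e-6 − 1.38129e-5 ≈ -6.68e-6 km².

-6.68e-6 square kilometers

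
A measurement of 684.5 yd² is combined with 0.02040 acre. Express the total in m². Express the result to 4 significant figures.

684.5 yd² = 572.329 m² and 0.02040 acre = 82.5559 m².
572.329 + 82.5559 ≈ 654.9 m².

654.9 square meters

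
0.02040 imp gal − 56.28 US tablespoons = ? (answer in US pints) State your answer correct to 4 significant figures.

0.02040 imp gal = 0.195995 US pt and 56.28 US tbsp = 1.75875 US pt.
0.195995 − 1.75875 ≈ -1.563 US pt.

-1.563 US pt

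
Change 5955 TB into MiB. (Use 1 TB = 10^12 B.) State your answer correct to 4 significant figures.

5.679 × 10^9 mebibytes

1 terabyte = 953674 MiB.
Then 5955 × 953674 ≈ 5.679 × 10^9 MiB.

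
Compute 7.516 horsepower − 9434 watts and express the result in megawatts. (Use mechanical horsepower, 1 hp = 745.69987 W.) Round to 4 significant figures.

-0.003829 MW

7.516 hp = 0.00560468 MW and 9434 W = 0.00943400 MW.
0.00560468 − 0.00943400 ≈ -0.003829 MW.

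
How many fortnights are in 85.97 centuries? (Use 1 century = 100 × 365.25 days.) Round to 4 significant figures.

1 century = 2608.93 fortnight.
Thus 85.97 × 2608.93 ≈ 224300 fortnight.

224300 fortnight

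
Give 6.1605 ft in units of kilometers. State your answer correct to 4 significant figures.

1 ft = 0.000304800 kilometers.
Then 6.1605 × 0.000304800 ≈ 0.001878 km.

0.001878 km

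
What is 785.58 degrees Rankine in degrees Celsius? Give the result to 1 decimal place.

163.3 degrees Celsius

°R = (°C + 273.15) × 9/5.
Applying the formula gives 163.3 °C.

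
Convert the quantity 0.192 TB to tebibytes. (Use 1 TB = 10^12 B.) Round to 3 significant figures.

0.175 TiB

1 TB = 0.909495 TiB.
Then 0.192 × 0.909495 ≈ 0.175 TiB.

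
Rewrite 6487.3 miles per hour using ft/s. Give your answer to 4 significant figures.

1 mile per hour = 1.46667 feet per second.
So 6487.3 × 1.46667 ≈ 9515 ft/s.

9515 feet per second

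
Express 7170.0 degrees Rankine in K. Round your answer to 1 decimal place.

°R = K × 9/5.
Applying the formula gives 3983.3 K.

3983.3 kelvins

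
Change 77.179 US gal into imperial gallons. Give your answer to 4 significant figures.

64.26 imp gal

1 US gal = 0.832674 imperial gallons.
Thus 77.179 × 0.832674 ≈ 64.26 imp gal.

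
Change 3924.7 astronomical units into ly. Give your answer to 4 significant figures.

0.06206 light-years

1 astronomical unit = 1.58125 × 10^-5 ly.
So 3924.7 × 1.58125 × 10^-5 ≈ 0.06206 ly.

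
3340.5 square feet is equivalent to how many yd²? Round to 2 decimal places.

371.17 square yards

1 ft² = 0.111111 yd².
Thus 3340.5 × 0.111111 ≈ 371.17 yd².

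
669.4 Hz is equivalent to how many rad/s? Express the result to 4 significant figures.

4206 rad/s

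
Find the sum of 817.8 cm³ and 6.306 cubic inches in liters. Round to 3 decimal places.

817.8 cm³ = 0.817800 L and 6.306 in³ = 0.103337 L.
0.817800 + 0.103337 ≈ 0.921 L.

0.921 L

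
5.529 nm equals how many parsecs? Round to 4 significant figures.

1 nanometer = 3.24078 × 10^-26 parsecs.
So 5.529 × 3.24078 × 10^-26 ≈ 1.792 × 10^-25 pc.

1.792 × 10^-25 pc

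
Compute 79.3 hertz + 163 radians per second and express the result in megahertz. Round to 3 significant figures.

0.000105 megahertz

79.3 Hz = 7.93000 × 10^-5 MHz and 163 rad/s = 2.59423 × 10^-5 MHz.
7.93000 × 10^-5 + 2.59423 × 10^-5 ≈ 0.000105 MHz.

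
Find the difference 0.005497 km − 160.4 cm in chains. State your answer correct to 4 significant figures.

0.005497 km = 0.273254 chain and 160.4 cm = 0.0797344 chain.
0.273254 − 0.0797344 ≈ 0.1935 chain.

0.1935 chains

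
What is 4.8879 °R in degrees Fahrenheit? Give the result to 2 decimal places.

-454.78 °F

°R = °F + 459.67.
Applying the formula gives -454.78 °F.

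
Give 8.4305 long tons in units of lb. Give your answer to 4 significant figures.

18880 lb

1 long ton = 2240.00 pounds.
Then 8.4305 × 2240.00 ≈ 18880 lb.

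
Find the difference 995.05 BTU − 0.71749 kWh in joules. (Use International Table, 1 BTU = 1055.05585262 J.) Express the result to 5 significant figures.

995.05 BTU = 1.04983 × 10^6 J and 0.71749 kWh = 2.58296 × 10^6 J.
1.04983 × 10^6 − 2.58296 × 10^6 ≈ -1.5331 × 10^6 J.

-1.5331 × 10^6 J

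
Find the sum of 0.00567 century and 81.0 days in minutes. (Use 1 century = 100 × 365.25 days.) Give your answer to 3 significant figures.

0.00567 century = 298219 min and 81.0 d = 116640 min.
298219 + 116640 ≈ 415000 min.

415000 min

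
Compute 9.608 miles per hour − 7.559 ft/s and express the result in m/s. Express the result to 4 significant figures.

1.991 m/s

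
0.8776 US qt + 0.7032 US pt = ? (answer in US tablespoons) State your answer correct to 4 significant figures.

78.67 US tbsp

0.8776 US qt = 56.1664 US tbsp and 0.7032 US pt = 22.5024 US tbsp.
56.1664 + 22.5024 ≈ 78.67 US tbsp.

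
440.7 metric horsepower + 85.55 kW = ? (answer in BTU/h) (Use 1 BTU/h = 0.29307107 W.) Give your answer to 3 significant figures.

1.40 × 10^6 BTU per hour

440.7 PS = 1.10599 × 10^6 BTU/h and 85.55 kW = 291909 BTU/h.
1.10599 × 10^6 + 291909 ≈ 1.40 × 10^6 BTU/h.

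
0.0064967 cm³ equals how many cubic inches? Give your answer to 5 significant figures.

0.00039645 in³

1 cm³ = 0.0610237 in³.
0.0064967 × 0.0610237 ≈ 0.00039645 in³.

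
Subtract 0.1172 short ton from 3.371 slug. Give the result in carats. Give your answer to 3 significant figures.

3.371 slug = 245980 ct and 0.1172 short ton = 531610 ct.
245980 − 531610 ≈ -286000 ct.

-286000 ct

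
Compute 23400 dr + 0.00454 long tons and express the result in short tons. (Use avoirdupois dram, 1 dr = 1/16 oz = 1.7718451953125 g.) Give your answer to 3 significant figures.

23400 dr = 0.0457031 short ton and 0.00454 long ton = 0.00508480 short ton.
0.0457031 + 0.00508480 ≈ 0.0508 short ton.

0.0508 short ton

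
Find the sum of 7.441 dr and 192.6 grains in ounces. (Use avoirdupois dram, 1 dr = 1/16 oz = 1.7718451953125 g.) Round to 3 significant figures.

0.905 oz

7.441 dr = 0.4650625 oz and 192.6 gr = 0.4402286 oz.
0.4650625 + 0.4402286 ≈ 0.905 oz.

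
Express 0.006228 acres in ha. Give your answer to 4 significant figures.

0.002520 ha

1 acre = 0.404686 hectares.
Thus 0.006228 × 0.404686 ≈ 0.002520 ha.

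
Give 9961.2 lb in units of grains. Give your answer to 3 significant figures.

6.97 × 10^7 gr

1 lb = 7000.00 gr.
Then 9961.2 × 7000.00 ≈ 6.97 × 10^7 gr.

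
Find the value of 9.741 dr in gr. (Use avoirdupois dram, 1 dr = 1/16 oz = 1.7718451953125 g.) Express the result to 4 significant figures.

1 dram = 27.34375 gr.
9.741 × 27.34375 ≈ 266.4 gr.

266.4 gr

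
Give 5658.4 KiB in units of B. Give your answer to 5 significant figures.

1 kibibyte = 1024.00 B.
5658.4 × 1024.00 ≈ 5.7942e+6 B.

5.7942e+6 bytes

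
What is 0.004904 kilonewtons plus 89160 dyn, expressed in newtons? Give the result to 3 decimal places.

5.796 N

0.004904 kN = 4.90400 N and 89160 dyn = 0.891600 N.
4.90400 + 0.891600 ≈ 5.796 N.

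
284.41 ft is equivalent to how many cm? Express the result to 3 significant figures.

8670 centimeters

1 foot = 30.4800 centimeters.
So 284.41 × 30.4800 ≈ 8670 cm.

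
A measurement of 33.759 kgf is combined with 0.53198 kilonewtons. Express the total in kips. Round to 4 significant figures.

33.759 kgf = 0.0744259 kip and 0.53198 kN = 0.119594 kip.
0.0744259 + 0.119594 ≈ 0.1940 kip.

0.1940 kip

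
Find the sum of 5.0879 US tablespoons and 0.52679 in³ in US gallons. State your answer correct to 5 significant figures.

0.022155 US gallons

5.0879 US tbsp = 0.0198746 US gal and 0.52679 in³ = 0.00228048 US gal.
0.0198746 + 0.00228048 ≈ 0.022155 US gal.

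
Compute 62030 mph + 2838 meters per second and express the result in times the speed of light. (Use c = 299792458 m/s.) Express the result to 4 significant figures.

0.0001020 times the speed of light

62030 mph = 9.24970e-5 c and 2838 m/s = 9.46655e-6 c.
9.24970e-5 + 9.46655e-6 ≈ 0.0001020 c.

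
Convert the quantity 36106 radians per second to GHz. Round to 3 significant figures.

1 radian per second = 1.59155e-10 GHz.
So 36106 × 1.59155e-10 ≈ 5.75e-6 GHz.

5.75e-6 gigahertz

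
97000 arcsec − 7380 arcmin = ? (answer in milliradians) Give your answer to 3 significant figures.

-1680 mrad

97000 arcsec = 470.269 mrad and 7380 arcmin = 2146.75 mrad.
470.269 − 2146.75 ≈ -1680 mrad.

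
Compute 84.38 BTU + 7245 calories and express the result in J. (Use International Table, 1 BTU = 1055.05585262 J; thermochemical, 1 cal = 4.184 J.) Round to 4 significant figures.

84.38 BTU = 89025.6 J and 7245 cal = 30313.1 J.
89025.6 + 30313.1 ≈ 119300 J.

119300 J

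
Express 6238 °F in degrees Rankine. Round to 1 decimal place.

°R = °F + 459.67.
Applying the formula gives 6697.7 °R.

6697.7 degrees Rankine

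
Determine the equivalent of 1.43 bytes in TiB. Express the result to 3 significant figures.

1.30 × 10^-12 TiB

1 B = 9.09495 × 10^-13 tebibytes.
1.43 × 9.09495 × 10^-13 ≈ 1.30 × 10^-12 TiB.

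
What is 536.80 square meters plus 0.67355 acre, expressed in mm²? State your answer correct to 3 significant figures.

3.26e+9 mm²

536.80 m² = 5.36800e+8 mm² and 0.67355 acre = 2.72576e+9 mm².
5.36800e+8 + 2.72576e+9 ≈ 3.26e+9 mm².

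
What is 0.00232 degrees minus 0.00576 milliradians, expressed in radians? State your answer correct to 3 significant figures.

3.47e-5 rad

0.00232 ° = 4.04916e-5 rad and 0.00576 mrad = 5.76000e-6 rad.
4.04916e-5 − 5.76000e-6 ≈ 3.47e-5 rad.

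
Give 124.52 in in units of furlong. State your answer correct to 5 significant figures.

0.015722 furlong

1 in = 0.000126263 furlong.
Thus 124.52 × 0.000126263 ≈ 0.015722 furlong.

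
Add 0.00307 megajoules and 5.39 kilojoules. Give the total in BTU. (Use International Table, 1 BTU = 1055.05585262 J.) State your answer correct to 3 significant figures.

0.00307 MJ = 2.90980 BTU and 5.39 kJ = 5.10873 BTU.
2.90980 + 5.10873 ≈ 8.02 BTU.

8.02 British thermal units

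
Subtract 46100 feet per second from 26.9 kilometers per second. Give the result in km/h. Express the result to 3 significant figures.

26.9 km/s = 96840.0 km/h and 46100 ft/s = 50584.6 km/h.
96840.0 − 50584.6 ≈ 46300 km/h.

46300 km/h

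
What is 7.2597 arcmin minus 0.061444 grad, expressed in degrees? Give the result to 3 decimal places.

0.066 °

7.2597 arcmin = 0.120995 ° and 0.061444 grad = 0.0552996 °.
0.120995 − 0.0552996 ≈ 0.066 °.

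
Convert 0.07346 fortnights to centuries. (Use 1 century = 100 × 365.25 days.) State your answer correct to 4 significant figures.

1 fortnight = 0.000383299 century.
Then 0.07346 × 0.000383299 ≈ 2.816 × 10^-5 century.

2.816 × 10^-5 century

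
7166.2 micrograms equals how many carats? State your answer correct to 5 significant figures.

1 microgram = 5.00000 × 10^-6 ct.
7166.2 × 5.00000 × 10^-6 ≈ 0.035831 ct.

0.035831 ct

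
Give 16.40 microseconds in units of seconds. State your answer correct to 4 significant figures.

1.640 × 10^-5 s

1 microsecond = 1.00000 × 10^-6 s.
Thus 16.40 × 1.00000 × 10^-6 ≈ 1.640 × 10^-5 s.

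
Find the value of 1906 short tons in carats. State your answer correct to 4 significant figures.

8.645e+9 carats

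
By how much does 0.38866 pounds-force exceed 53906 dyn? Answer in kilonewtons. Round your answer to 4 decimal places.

0.0012 kilonewtons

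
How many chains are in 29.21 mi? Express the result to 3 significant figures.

1 mile = 80.0000 chains.
Then 29.21 × 80.0000 ≈ 2340 chain.

2340 chain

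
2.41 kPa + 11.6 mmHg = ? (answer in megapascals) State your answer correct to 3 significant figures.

2.41 kPa = 0.00241000 MPa and 11.6 mmHg = 0.00154654 MPa.
0.00241000 + 0.00154654 ≈ 0.00396 MPa.

0.00396 megapascals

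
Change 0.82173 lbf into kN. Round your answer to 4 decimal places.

0.0037 kilonewtons

1 lbf = 0.00444822 kN.
Then 0.82173 × 0.00444822 ≈ 0.0037 kN.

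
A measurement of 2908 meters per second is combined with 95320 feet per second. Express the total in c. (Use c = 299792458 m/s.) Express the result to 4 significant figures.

2908 m/s = 9.70004 × 10^-6 c and 95320 ft/s = 9.69122 × 10^-5 c.
9.70004 × 10^-6 + 9.69122 × 10^-5 ≈ 0.0001066 c.

0.0001066 times the speed of light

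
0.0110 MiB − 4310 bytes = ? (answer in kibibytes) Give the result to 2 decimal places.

7.06 kibibytes

0.0110 MiB = 11.2640 KiB and 4310 B = 4.20898 KiB.
11.2640 − 4.20898 ≈ 7.06 KiB.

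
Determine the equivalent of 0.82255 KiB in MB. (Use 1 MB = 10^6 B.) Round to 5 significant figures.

0.00084229 MB

1 KiB = 0.00102400 megabytes.
So 0.82255 × 0.00102400 ≈ 0.00084229 MB.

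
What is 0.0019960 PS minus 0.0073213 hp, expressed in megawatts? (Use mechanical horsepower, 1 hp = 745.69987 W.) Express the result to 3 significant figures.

0.0019960 PS = 1.46806 × 10^-6 MW and 0.0073213 hp = 5.45949 × 10^-6 MW.
1.46806 × 10^-6 − 5.45949 × 10^-6 ≈ -3.99 × 10^-6 MW.

-3.99 × 10^-6 megawatts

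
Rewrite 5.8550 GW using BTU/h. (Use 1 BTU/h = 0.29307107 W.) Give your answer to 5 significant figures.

1.9978 × 10^10 BTU per hour

1 GW = 3.41214 × 10^9 BTU/h.
Then 5.8550 × 3.41214 × 10^9 ≈ 1.9978 × 10^10 BTU/h.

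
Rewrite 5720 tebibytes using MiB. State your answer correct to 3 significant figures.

6.00 × 10^9 mebibytes

1 tebibyte = 1.04858 × 10^6 MiB.
So 5720 × 1.04858 × 10^6 ≈ 6.00 × 10^9 MiB.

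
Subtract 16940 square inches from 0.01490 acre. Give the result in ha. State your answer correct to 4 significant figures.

0.01490 acre = 0.00602982 ha and 16940 in² = 0.00109290 ha.
0.00602982 − 0.00109290 ≈ 0.004937 ha.

0.004937 hectares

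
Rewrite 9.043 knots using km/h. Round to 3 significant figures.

1 knot = 1.85200 km/h.
Thus 9.043 × 1.85200 ≈ 16.7 km/h.

16.7 km/h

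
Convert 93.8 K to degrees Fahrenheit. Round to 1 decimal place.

-290.8 °F

K = (°F + 459.67) × 5/9.
Applying the formula gives -290.8 °F.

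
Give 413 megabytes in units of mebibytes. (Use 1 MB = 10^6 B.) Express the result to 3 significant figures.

394 mebibytes

1 MB = 0.953674 MiB.
Then 413 × 0.953674 ≈ 394 MiB.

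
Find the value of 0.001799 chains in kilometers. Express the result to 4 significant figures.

3.619 × 10^-5 kilometers

1 chain = 0.0201168 km.
0.001799 × 0.0201168 ≈ 3.619 × 10^-5 km.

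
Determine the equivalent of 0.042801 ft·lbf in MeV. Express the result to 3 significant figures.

1 foot-pound = 8.46235e+12 megaelectronvolts.
So 0.042801 × 8.46235e+12 ≈ 3.62e+11 MeV.

3.62e+11 MeV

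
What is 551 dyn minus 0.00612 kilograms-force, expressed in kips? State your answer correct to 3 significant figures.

551 dyn = 1.23870 × 10^-6 kip and 0.00612 kgf = 1.34923 × 10^-5 kip.
1.23870 × 10^-6 − 1.34923 × 10^-5 ≈ -1.23 × 10^-5 kip.

-1.23 × 10^-5 kip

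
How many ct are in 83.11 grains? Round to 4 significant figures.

26.93 ct

1 grain = 0.323995 carats.
So 83.11 × 0.323995 ≈ 26.93 ct.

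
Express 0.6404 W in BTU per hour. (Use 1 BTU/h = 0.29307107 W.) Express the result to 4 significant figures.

2.185 BTU per hour

1 watt = 3.41214 BTU/h.
Thus 0.6404 × 3.41214 ≈ 2.185 BTU/h.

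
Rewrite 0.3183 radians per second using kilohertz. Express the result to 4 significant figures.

5.066e-5 kHz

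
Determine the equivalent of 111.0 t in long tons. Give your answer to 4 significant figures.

1 t = 0.984207 long ton.
So 111.0 × 0.984207 ≈ 109.2 long ton.

109.2 long tons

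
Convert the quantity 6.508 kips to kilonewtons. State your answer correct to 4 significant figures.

28.95 kilonewtons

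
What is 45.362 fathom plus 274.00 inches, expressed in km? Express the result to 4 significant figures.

45.362 fathom = 0.0829580 km and 274.00 in = 0.00695960 km.
0.0829580 + 0.00695960 ≈ 0.08992 km.

0.08992 km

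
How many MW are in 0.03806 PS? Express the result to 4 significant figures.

2.799e-5 megawatts

1 PS = 0.000735499 MW.
Then 0.03806 × 0.000735499 ≈ 2.799e-5 MW.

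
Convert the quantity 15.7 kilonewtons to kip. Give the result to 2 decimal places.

3.53 kip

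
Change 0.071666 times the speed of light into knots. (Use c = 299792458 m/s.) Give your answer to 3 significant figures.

1 speed of light = 5.82750e+8 knots.
So 0.071666 × 5.82750e+8 ≈ 4.18e+7 kn.

4.18e+7 kn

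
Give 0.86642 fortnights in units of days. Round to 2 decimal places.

1 fortnight = 14.0000 days.
Then 0.86642 × 14.0000 ≈ 12.13 d.

12.13 days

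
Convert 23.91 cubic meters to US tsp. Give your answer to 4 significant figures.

1 m³ = 202884 US tsp.
So 23.91 × 202884 ≈ 4.851e+6 US tsp.

4.851e+6 US tsp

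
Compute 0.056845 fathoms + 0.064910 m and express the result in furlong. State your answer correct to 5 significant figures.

0.056845 fathom = 0.000516773 furlong and 0.064910 m = 0.000322666 furlong.
0.000516773 + 0.000322666 ≈ 0.00083944 furlong.

0.00083944 furlongs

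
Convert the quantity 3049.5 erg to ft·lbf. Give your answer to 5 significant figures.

1 erg = 7.37562 × 10^-8 ft·lbf.
So 3049.5 × 7.37562 × 10^-8 ≈ 0.00022492 ft·lbf.

0.00022492 ft·lbf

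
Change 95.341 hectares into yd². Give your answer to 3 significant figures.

1 ha = 11959.9 square yards.
Then 95.341 × 11959.9 ≈ 1.14e+6 yd².

1.14e+6 square yards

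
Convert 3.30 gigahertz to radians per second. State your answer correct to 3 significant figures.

2.07 × 10^10 radians per second

1 GHz = 6.28319 × 10^9 rad/s.
3.30 × 6.28319 × 10^9 ≈ 2.07 × 10^10 rad/s.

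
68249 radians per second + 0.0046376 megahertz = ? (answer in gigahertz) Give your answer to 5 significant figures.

1.5500e-5 GHz

68249 rad/s = 1.08622e-5 GHz and 0.0046376 MHz = 4.63760e-6 GHz.
1.08622e-5 + 4.63760e-6 ≈ 1.5500e-5 GHz.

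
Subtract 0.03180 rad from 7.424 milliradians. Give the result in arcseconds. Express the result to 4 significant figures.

-5028 arcseconds

7.424 mrad = 1531.31 arcsec and 0.03180 rad = 6559.22 arcsec.
1531.31 − 6559.22 ≈ -5028 arcsec.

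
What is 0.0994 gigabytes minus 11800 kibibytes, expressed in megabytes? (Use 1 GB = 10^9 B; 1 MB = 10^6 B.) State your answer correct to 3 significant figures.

87.3 megabytes

0.0994 GB = 99.4000 MB and 11800 KiB = 12.0832 MB.
99.4000 − 12.0832 ≈ 87.3 MB.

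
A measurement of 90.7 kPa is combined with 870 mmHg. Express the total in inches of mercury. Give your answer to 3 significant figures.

61.0 inches of mercury

90.7 kPa = 26.7837 inHg and 870 mmHg = 34.2520 inHg.
26.7837 + 34.2520 ≈ 61.0 inHg.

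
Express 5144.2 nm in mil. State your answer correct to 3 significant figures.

1 nm = 3.93701e-5 mil.
So 5144.2 × 3.93701e-5 ≈ 0.203 mil.

0.203 mils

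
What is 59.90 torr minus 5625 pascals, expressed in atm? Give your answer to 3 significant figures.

0.0233 atm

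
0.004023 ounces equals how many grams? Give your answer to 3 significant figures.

1 ounce = 28.3495 grams.
Thus 0.004023 × 28.3495 ≈ 0.114 g.

0.114 g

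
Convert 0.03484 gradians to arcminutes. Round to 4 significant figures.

1.881 arcmin

1 gradian = 54.0000 arcminutes.
0.03484 × 54.0000 ≈ 1.881 arcmin.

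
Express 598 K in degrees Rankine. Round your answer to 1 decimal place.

°R = K × 9/5.
Applying the formula gives 1076.4 °R.

1076.4 °R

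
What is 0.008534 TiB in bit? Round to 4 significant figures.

1 TiB = 8.79609 × 10^12 bit.
Then 0.008534 × 8.79609 × 10^12 ≈ 7.507 × 10^10 bit.

7.507 × 10^10 bits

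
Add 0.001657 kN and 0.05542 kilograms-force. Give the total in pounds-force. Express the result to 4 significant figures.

0.4947 lbf

0.001657 kN = 0.372508 lbf and 0.05542 kgf = 0.122180 lbf.
0.372508 + 0.122180 ≈ 0.4947 lbf.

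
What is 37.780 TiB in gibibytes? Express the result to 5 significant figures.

38687 gibibytes

1 tebibyte = 1024.00 gibibytes.
Thus 37.780 × 1024.00 ≈ 38687 GiB.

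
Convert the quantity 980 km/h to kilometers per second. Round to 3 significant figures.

1 kilometer per hour = 0.000277778 km/s.
So 980 × 0.000277778 ≈ 0.272 km/s.

0.272 kilometers per second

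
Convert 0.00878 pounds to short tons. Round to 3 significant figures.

4.39 × 10^-6 short tons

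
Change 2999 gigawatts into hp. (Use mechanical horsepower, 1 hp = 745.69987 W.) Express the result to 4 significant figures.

4.022e+9 horsepower

1 GW = 1.34102e+6 hp.
So 2999 × 1.34102e+6 ≈ 4.022e+9 hp.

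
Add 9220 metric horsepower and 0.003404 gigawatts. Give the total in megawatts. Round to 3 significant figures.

10.2 MW

9220 PS = 6.78130 MW and 0.003404 GW = 3.40400 MW.
6.78130 + 3.40400 ≈ 10.2 MW.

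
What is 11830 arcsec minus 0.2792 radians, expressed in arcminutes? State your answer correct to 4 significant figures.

-762.7 arcminutes

11830 arcsec = 197.167 arcmin and 0.2792 rad = 959.819 arcmin.
197.167 − 959.819 ≈ -762.7 arcmin.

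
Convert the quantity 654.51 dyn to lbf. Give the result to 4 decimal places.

0.0015 lbf

1 dyne = 2.24809 × 10^-6 lbf.
So 654.51 × 2.24809 × 10^-6 ≈ 0.0015 lbf.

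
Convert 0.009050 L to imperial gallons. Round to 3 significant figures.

0.00199 imp gal

1 liter = 0.219969 imp gal.
Then 0.009050 × 0.219969 ≈ 0.00199 imp gal.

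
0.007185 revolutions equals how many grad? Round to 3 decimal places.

2.874 gradians

1 rev = 400.000 gradians.
Thus 0.007185 × 400.000 ≈ 2.874 grad.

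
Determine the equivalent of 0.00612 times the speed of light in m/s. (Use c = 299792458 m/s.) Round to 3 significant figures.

1.83e+6 m/s

1 speed of light = 2.99792e+8 m/s.
0.00612 × 2.99792e+8 ≈ 1.83e+6 m/s.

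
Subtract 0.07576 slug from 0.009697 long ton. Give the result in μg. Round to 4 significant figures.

0.009697 long ton = 9.85261 × 10^9 μg and 0.07576 slug = 1.10563 × 10^9 μg.
9.85261 × 10^9 − 1.10563 × 10^9 ≈ 8.747 × 10^9 μg.

8.747 × 10^9 micrograms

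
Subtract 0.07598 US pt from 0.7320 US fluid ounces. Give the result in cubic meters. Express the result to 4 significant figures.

-1.430e-5 m³

0.7320 US fl oz = 2.16478e-5 m³ and 0.07598 US pt = 3.59519e-5 m³.
2.16478e-5 − 3.59519e-5 ≈ -1.430e-5 m³.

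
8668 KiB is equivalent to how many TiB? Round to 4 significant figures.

8.073e-6 tebibytes

1 kibibyte = 9.31323e-10 tebibytes.
So 8668 × 9.31323e-10 ≈ 8.073e-6 TiB.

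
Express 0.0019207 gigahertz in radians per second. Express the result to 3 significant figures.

1 GHz = 6.28319e+9 rad/s.
Thus 0.0019207 × 6.28319e+9 ≈ 1.21e+7 rad/s.

1.21e+7 rad/s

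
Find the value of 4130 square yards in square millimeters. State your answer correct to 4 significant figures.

1 yd² = 836127 mm².
Thus 4130 × 836127 ≈ 3.453 × 10^9 mm².

3.453 × 10^9 mm²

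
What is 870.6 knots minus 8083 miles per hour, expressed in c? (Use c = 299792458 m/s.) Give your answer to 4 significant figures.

-1.056 × 10^-5 c

870.6 kn = 1.49395 × 10^-6 c and 8083 mph = 1.20531 × 10^-5 c.
1.49395 × 10^-6 − 1.20531 × 10^-5 ≈ -1.056 × 10^-5 c.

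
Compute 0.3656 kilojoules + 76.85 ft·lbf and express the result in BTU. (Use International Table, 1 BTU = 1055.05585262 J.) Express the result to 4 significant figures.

0.3656 kJ = 0.346522 BTU and 76.85 ft·lbf = 0.0987574 BTU.
0.346522 + 0.0987574 ≈ 0.4453 BTU.

0.4453 BTU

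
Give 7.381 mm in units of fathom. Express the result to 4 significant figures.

1 millimeter = 0.000546807 fathom.
7.381 × 0.000546807 ≈ 0.004036 fathom.

0.004036 fathom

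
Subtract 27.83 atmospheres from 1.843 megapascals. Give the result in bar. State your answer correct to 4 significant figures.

-9.769 bar

1.843 MPa = 18.4300 bar and 27.83 atm = 28.1987 bar.
18.4300 − 28.1987 ≈ -9.769 bar.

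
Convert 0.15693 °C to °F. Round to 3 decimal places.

32.282 degrees Fahrenheit

°C = (°F − 32) × 5/9.
Applying the formula gives 32.282 °F.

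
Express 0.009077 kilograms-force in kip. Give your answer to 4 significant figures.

2.001e-5 kip

1 kilogram-force = 0.00220462 kip.
0.009077 × 0.00220462 ≈ 2.001e-5 kip.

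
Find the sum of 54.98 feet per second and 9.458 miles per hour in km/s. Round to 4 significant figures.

54.98 ft/s = 0.0167579 km/s and 9.458 mph = 0.00422810 km/s.
0.0167579 + 0.00422810 ≈ 0.02099 km/s.

0.02099 km/s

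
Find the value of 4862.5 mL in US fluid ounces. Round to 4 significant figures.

164.4 US fl oz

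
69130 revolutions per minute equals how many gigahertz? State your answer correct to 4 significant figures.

1 rpm = 1.66667 × 10^-11 gigahertz.
So 69130 × 1.66667 × 10^-11 ≈ 1.152 × 10^-6 GHz.

1.152 × 10^-6 GHz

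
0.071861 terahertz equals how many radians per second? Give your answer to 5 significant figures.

4.5152e+11 rad/s

1 THz = 6.28319e+12 radians per second.
Then 0.071861 × 6.28319e+12 ≈ 4.5152e+11 rad/s.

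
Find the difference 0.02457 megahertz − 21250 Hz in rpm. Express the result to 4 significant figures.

199200 rpm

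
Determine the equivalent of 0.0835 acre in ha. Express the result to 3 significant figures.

0.0338 ha

1 acre = 0.404686 ha.
Then 0.0835 × 0.404686 ≈ 0.0338 ha.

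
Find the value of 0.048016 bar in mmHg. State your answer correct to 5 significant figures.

1 bar = 750.062 millimeters of mercury.
0.048016 × 750.062 ≈ 36.015 mmHg.

36.015 millimeters of mercury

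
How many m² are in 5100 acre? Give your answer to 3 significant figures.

1 acre = 4046.86 m².
Thus 5100 × 4046.86 ≈ 2.06e+7 m².

2.06e+7 m²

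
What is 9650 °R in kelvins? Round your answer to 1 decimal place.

5361.1 kelvins

°R = K × 9/5.
Applying the formula gives 5361.1 K.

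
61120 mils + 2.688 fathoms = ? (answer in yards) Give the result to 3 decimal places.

7.074 yards

61120 mil = 1.69778 yd and 2.688 fathom = 5.37600 yd.
1.69778 + 5.37600 ≈ 7.074 yd.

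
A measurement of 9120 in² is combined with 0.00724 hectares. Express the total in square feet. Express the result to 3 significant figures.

9120 in² = 63.3333 ft² and 0.00724 ha = 779.307 ft².
63.3333 + 779.307 ≈ 843 ft².

843 ft²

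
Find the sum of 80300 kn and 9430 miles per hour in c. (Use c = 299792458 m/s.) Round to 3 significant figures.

80300 kn = 0.000137795 c and 9430 mph = 1.40617 × 10^-5 c.
0.000137795 + 1.40617 × 10^-5 ≈ 0.000152 c.

0.000152 c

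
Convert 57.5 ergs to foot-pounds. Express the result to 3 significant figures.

4.24 × 10^-6 foot-pounds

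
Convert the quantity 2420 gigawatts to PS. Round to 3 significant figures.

3.29 × 10^9 PS

1 gigawatt = 1.35962 × 10^6 PS.
So 2420 × 1.35962 × 10^6 ≈ 3.29 × 10^9 PS.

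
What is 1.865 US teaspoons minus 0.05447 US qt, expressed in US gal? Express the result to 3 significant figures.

-0.0112 US gallons

1.865 US tsp = 0.00242839 US gal and 0.05447 US qt = 0.0136175 US gal.
0.00242839 − 0.0136175 ≈ -0.0112 US gal.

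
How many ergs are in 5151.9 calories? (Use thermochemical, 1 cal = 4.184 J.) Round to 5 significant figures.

1 cal = 4.18400 × 10^7 erg.
So 5151.9 × 4.18400 × 10^7 ≈ 2.1556 × 10^11 erg.

2.1556 × 10^11 ergs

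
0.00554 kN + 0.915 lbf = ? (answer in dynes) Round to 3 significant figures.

961000 dynes

0.00554 kN = 554000 dyn and 0.915 lbf = 407012 dyn.
554000 + 407012 ≈ 961000 dyn.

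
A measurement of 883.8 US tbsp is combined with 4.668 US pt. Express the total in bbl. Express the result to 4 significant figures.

0.09609 oil barrels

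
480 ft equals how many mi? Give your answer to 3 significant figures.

1 foot = 0.000189394 mi.
So 480 × 0.000189394 ≈ 0.0909 mi.

0.0909 mi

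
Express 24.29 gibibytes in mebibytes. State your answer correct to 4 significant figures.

1 gibibyte = 1024.00 mebibytes.
So 24.29 × 1024.00 ≈ 24870 MiB.

24870 MiB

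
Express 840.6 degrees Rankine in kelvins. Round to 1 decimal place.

467.0 kelvins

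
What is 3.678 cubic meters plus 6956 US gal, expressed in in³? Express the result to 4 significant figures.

1.831 × 10^6 in³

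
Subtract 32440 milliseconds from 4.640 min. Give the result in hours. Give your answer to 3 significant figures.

0.0683 h

4.640 min = 0.0773333 h and 32440 ms = 0.00901111 h.
0.0773333 − 0.00901111 ≈ 0.0683 h.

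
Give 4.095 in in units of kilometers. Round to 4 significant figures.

0.0001040 kilometers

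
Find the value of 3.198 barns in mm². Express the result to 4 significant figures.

3.198e-22 mm²

1 barn = 1.00000e-22 mm².
So 3.198 × 1.00000e-22 ≈ 3.198e-22 mm².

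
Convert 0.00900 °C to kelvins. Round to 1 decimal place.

K = °C + 273.15.
Applying the formula gives 273.2 K.

273.2 kelvins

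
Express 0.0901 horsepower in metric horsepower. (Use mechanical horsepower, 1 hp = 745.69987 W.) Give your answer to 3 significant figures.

1 hp = 1.01387 metric horsepower.
Thus 0.0901 × 1.01387 ≈ 0.0913 PS.

0.0913 metric horsepower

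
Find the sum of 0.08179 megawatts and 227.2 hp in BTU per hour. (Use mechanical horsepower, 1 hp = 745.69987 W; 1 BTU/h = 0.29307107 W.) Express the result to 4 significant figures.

857200 BTU/h

0.08179 MW = 279079 BTU/h and 227.2 hp = 578095 BTU/h.
279079 + 578095 ≈ 857200 BTU/h.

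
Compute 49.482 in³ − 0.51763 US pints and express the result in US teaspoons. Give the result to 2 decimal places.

114.82 US tsp

49.482 in³ = 164.512 US tsp and 0.51763 US pt = 49.6925 US tsp.
164.512 − 49.6925 ≈ 114.82 US tsp.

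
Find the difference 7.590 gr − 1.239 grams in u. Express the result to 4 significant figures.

7.590 gr = 2.96183e+23 u and 1.239 g = 7.46143e+23 u.
2.96183e+23 − 7.46143e+23 ≈ -4.500e+23 u.

-4.500e+23 atomic mass units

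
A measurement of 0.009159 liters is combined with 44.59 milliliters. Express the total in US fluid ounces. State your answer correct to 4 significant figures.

1.817 US fl oz

0.009159 L = 0.309703 US fl oz and 44.59 mL = 1.50777 US fl oz.
0.309703 + 1.50777 ≈ 1.817 US fl oz.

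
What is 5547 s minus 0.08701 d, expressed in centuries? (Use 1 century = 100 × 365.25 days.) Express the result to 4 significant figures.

-6.245e-7 century

5547 s = 1.75774e-6 century and 0.08701 d = 2.38220e-6 century.
1.75774e-6 − 2.38220e-6 ≈ -6.245e-7 century.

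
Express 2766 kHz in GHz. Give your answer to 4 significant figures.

0.002766 gigahertz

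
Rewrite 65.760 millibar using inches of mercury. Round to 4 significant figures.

1 millibar = 0.0295300 inHg.
So 65.760 × 0.0295300 ≈ 1.942 inHg.

1.942 inches of mercury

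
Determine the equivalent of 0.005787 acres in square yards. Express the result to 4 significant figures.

1 acre = 4840.00 yd².
Then 0.005787 × 4840.00 ≈ 28.01 yd².

28.01 yd²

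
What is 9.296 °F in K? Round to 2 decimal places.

260.54 K

K = (°F + 459.67) × 5/9.
Applying the formula gives 260.54 K.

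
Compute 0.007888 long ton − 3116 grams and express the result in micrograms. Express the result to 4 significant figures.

0.007888 long ton = 8.01458 × 10^9 μg and 3116 g = 3.11600 × 10^9 μg.
8.01458 × 10^9 − 3.11600 × 10^9 ≈ 4.899 × 10^9 μg.

4.899 × 10^9 micrograms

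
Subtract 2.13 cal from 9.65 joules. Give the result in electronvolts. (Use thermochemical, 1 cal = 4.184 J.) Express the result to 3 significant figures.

4.61 × 10^18 eV

9.65 J = 6.02306 × 10^19 eV and 2.13 cal = 5.56238 × 10^19 eV.
6.02306 × 10^19 − 5.56238 × 10^19 ≈ 4.61 × 10^18 eV.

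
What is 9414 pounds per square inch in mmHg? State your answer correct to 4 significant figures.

1 psi = 51.7149 mmHg.
Thus 9414 × 51.7149 ≈ 486800 mmHg.

486800 millimeters of mercury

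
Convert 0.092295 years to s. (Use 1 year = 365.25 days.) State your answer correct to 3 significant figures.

2.91e+6 s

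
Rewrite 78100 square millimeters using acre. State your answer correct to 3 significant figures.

1.93e-5 acre

1 mm² = 2.47105e-10 acre.
Thus 78100 × 2.47105e-10 ≈ 1.93e-5 acre.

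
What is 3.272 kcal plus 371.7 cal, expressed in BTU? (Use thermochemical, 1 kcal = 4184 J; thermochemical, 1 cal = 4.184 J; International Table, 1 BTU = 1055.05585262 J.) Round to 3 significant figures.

3.272 kcal = 12.9757 BTU and 371.7 cal = 1.47404 BTU.
12.9757 + 1.47404 ≈ 14.4 BTU.

14.4 BTU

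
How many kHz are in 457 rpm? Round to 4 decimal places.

0.0076 kHz

1 rpm = 1.66667e-5 kHz.
457 × 1.66667e-5 ≈ 0.0076 kHz.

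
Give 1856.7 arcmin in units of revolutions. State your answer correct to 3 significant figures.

0.0860 rev

1 arcmin = 4.62963 × 10^-5 rev.
Thus 1856.7 × 4.62963 × 10^-5 ≈ 0.0860 rev.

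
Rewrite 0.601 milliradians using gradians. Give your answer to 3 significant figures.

1 mrad = 0.0636620 grad.
Then 0.601 × 0.0636620 ≈ 0.0383 grad.

0.0383 gradians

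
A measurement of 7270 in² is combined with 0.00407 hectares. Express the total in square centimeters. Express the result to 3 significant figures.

7270 in² = 46903.1 cm² and 0.00407 ha = 407000 cm².
46903.1 + 407000 ≈ 454000 cm².

454000 square centimeters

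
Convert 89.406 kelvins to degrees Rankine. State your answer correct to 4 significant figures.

160.9 °R

°R = K × 9/5.
Applying the formula gives 160.9 °R.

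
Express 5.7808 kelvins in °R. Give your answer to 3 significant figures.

°R = K × 9/5.
Applying the formula gives 10.4 °R.

10.4 °R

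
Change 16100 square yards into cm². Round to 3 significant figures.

1 square yard = 8361.27 cm².
Thus 16100 × 8361.27 ≈ 1.35e+8 cm².

1.35e+8 square centimeters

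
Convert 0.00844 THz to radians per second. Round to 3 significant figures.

1 terahertz = 6.28319 × 10^12 radians per second.
0.00844 × 6.28319 × 10^12 ≈ 5.30 × 10^10 rad/s.

5.30 × 10^10 rad/s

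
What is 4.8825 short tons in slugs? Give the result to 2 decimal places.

303.51 slugs

1 short ton = 62.1619 slug.
Thus 4.8825 × 62.1619 ≈ 303.51 slug.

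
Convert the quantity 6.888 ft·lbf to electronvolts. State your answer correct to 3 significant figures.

1 ft·lbf = 8.46235e+18 eV.
Then 6.888 × 8.46235e+18 ≈ 5.83e+19 eV.

5.83e+19 eV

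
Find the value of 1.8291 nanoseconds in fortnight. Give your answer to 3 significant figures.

1.51e-15 fortnight

1 nanosecond = 8.26720e-16 fortnights.
Then 1.8291 × 8.26720e-16 ≈ 1.51e-15 fortnight.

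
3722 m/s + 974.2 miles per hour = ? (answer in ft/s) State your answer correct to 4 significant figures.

3722 m/s = 12211.3 ft/s and 974.2 mph = 1428.83 ft/s.
12211.3 + 1428.83 ≈ 13640 ft/s.

13640 feet per second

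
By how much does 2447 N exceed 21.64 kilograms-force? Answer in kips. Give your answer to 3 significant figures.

0.502 kip

2447 N = 0.550107 kip and 21.64 kgf = 0.0477080 kip.
0.550107 − 0.0477080 ≈ 0.502 kip.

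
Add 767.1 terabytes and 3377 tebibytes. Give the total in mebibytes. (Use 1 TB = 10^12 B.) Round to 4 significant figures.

4.273 × 10^9 mebibytes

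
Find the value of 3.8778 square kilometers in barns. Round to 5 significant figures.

1 km² = 1.00000e+34 barn.
Thus 3.8778 × 1.00000e+34 ≈ 3.8778e+34 barn.

3.8778e+34 barns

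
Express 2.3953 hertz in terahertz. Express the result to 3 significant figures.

1 Hz = 1.00000 × 10^-12 THz.
So 2.3953 × 1.00000 × 10^-12 ≈ 2.40 × 10^-12 THz.

2.40 × 10^-12 THz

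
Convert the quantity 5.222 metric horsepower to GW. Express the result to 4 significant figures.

3.841 × 10^-6 gigawatts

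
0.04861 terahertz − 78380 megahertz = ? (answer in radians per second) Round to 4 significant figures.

-1.871e+11 radians per second

0.04861 THz = 3.054256e+11 rad/s and 78380 MHz = 4.924761e+11 rad/s.
3.054256e+11 − 4.924761e+11 ≈ -1.871e+11 rad/s.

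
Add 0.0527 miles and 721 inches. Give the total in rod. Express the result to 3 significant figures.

0.0527 mi = 16.8640 rod and 721 in = 3.64141 rod.
16.8640 + 3.64141 ≈ 20.5 rod.

20.5 rods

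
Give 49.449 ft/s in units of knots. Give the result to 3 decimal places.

29.298 knots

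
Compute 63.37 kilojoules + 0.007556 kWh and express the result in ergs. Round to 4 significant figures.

9.057 × 10^11 erg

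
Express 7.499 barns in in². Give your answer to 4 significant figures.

1.162e-24 in²

1 barn = 1.55000e-25 in².
So 7.499 × 1.55000e-25 ≈ 1.162e-24 in².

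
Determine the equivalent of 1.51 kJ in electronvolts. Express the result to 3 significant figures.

9.42 × 10^21 eV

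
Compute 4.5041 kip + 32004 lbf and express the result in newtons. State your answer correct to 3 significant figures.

4.5041 kip = 20035.2 N and 32004 lbf = 142361 N.
20035.2 + 142361 ≈ 162000 N.

162000 N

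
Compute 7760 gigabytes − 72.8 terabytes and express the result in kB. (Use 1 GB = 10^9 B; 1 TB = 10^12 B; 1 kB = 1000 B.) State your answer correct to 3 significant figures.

-6.50e+10 kB

7760 GB = 7.76000e+9 kB and 72.8 TB = 7.28000e+10 kB.
7.76000e+9 − 7.28000e+10 ≈ -6.50e+10 kB.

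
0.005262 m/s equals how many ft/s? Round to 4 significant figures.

1 meter per second = 3.28084 feet per second.
0.005262 × 3.28084 ≈ 0.01726 ft/s.

0.01726 feet per second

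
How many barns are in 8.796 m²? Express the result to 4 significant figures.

8.796 × 10^28 barn

1 m² = 1.00000 × 10^28 barns.
8.796 × 1.00000 × 10^28 ≈ 8.796 × 10^28 barn.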